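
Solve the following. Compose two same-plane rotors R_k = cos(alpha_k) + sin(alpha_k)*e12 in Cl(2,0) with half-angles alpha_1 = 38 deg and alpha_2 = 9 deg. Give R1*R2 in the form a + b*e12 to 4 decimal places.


Same-plane rotors commute and their half-angles add:
R1*R2 = cos(a1 + a2) + sin(a1 + a2)*e12.
a1 + a2 = 38 + 9 = 47 deg
cos(47 deg) = 0.6820
sin(47 deg) = 0.7314
R1*R2 = 0.6820 + 0.7314*e12


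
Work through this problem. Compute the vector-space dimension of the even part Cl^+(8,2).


Even subalgebra dimension = 2^(n-1)
n = 8 + 2 = 10
2^(10 - 1) = 2^9 = 512
Verification: sum of C(10,k) for even k = 1 + 45 + 210 + 210 + 45 + 1 = 512
Result = 512


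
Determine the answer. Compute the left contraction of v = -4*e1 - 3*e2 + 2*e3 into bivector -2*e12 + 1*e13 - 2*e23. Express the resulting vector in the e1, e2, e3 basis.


Left contraction v _| B = <vB>_1 (grade-1 part of the geometric product vB).
Using e1_|e12 = e2, e2_|e12 = -e1, e1_|e13 = e3, e3_|e13 = -e1, e2_|e23 = e3, e3_|e23 = -e2:
e1 coeff: -v2*b12 - v3*b13 = -(-3)*(-2) - (2)*(1) = -8
e2 coeff: v1*b12 - v3*b23 = (-4)*(-2) - (2)*(-2) = 12
e3 coeff: v1*b13 + v2*b23 = (-4)*(1) + (-3)*(-2) = 2
v _| B = -8*e1 + 12*e2 + 2*e3


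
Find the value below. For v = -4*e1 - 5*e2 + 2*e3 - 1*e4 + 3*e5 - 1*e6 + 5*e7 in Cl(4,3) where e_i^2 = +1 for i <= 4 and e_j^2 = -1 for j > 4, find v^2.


v^2 = sum of c_i^2 * e_i^2
Positive signature terms (e_i^2 = +1): (-4)^2 + (-5)^2 + 2^2 + (-1)^2 = 46
Negative signature terms (e_j^2 = -1): 3^2 + (-1)^2 + 5^2 = 35
v^2 = 46 - 35 = 11


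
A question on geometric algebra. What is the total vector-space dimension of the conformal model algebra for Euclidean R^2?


The conformal model of R^2 uses Cl(3,1): the 2 Euclidean generators plus two extra orthogonal generators e+ (e+^2 = +1) and e- (e-^2 = -1), from which the null vectors e0, einf are built.
Number of generators m = 2 + 2 = 4.
dim Cl(p,q) = 2^m = 2^4 = 16


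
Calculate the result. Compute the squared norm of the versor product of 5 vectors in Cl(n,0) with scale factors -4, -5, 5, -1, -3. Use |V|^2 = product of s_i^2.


Each vector v_i has |v_i|^2 = s_i^2
Squared scales: (-4)^2 = 16, (-5)^2 = 25, 5^2 = 25, (-1)^2 = 1, (-3)^2 = 9
|V|^2 = 16 * 25 * 25 * 1 * 9
= 90000


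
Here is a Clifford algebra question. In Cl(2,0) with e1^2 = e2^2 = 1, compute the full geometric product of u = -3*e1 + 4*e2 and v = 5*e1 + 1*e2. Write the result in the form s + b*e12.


Expand: (-3*e1 + 4*e2)(5*e1 + 1*e2)
= (-3)*5*e1e1 + (-3)*1*e1e2 + 4*5*e2e1 + 4*1*e2e2
Using e1^2 = e2^2 = 1, e2e1 = -e1e2:
Scalar part s = (-3)*5 + 4*1 = -15 + 4 = -11
Bivector part b = (-3)*1 - 4*5 = -3 - 20 = -23
uv = -11 - 23*e12


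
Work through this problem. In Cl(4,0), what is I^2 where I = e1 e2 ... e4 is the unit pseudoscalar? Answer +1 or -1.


The pseudoscalar I = e1...e_n (product of all n generators) of Cl(p,q) satisfies I^2 = (-1)^(q + n(n-1)/2).
p = 4, q = 0, n = p + q = 4
n(n-1)/2 = 4 * 3 / 2 = 6
Exponent = q + n(n-1)/2 = 0 + 6 = 6
I^2 = (-1)^6 = +1


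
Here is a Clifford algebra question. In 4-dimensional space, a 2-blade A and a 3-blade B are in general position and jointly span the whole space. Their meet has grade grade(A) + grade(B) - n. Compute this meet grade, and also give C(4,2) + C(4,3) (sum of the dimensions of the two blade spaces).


Meet grade = grade(A) + grade(B) - n
= 2 + 3 - 4 = 1
C(4,2) = 6
C(4,3) = 4
dim_A + dim_B = 6 + 4 = 10


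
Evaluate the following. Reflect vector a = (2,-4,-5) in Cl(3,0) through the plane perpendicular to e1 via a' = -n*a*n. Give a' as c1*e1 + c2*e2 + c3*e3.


Reflection formula: a' = -n*a*n, with n = e1 (unit vector, n^2 = 1).
For reflection through hyperplane perp to e1:
The component along e1 flips sign, others stay.
a = (2, -4, -5)
a' = (-2, -4, -5)
a' = -2*e1 - 4*e2 - 5*e3


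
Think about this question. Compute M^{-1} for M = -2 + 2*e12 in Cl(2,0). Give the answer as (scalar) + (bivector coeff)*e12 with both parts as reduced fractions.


M = -2 + 2*e12, where e12^2 = -1.
Since M commutes with its reverse ~M = a - b*e12, M * ~M = a^2 - b^2*e12^2 = a^2 + b^2.
So M^{-1} = ~M / (a^2 + b^2) = (a - b*e12)/(a^2 + b^2).
a^2 + b^2 = 4 + 4 = 8
Scalar part = -2/8 = -1/4
Bivector coeff = -2/8 = -1/4
M^{-1} = -1/4 - 1/4*e12


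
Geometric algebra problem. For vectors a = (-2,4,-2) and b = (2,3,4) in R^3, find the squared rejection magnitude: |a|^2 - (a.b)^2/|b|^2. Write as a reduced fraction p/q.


|a|^2 = (-2)^2 + 4^2 + (-2)^2 = 24
|b|^2 = 2^2 + 3^2 + 4^2 = 29
a . b = (-2)*2 + 4*3 + (-2)*4 = 0
(a.b)^2 = 0^2 = 0
|rej|^2 = 24 - 0/29
= (696 - 0)/29
= 696/29
In lowest terms: 24/1


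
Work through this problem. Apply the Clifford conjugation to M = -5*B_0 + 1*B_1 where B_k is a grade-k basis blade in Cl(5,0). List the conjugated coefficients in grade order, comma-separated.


Clifford conjugate sign for grade k: (-1)^(k(k+1)/2)
Grade 0: (-1)^(0*1/2) = (-1)^0 = 1, coeff -5 -> -5
Grade 1: (-1)^(1*2/2) = (-1)^1 = -1, coeff 1 -> -1
Conjugated coefficients: -5, -1


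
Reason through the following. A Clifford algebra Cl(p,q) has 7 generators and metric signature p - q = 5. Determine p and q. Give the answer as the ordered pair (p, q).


We need p + q = 7 and p - q = 5.
Adding: 2p = 7 + 5 = 12, so p = 6.
Then q = 7 - 6 = 1.
(p, q) = (6, 1)


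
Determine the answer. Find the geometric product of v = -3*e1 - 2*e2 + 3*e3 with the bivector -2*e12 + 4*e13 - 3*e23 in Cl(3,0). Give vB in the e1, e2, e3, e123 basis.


vB has grade-1 (vector) and grade-3 (trivector) parts: vB = (v _| B) + (v ^ B).
Vector part <vB>_1:
  e1: -v2*b12 - v3*b13 = -(-2)*(-2) - (3)*(4) = -16
  e2: v1*b12 - v3*b23 = (-3)*(-2) - (3)*(-3) = 15
  e3: v1*b13 + v2*b23 = (-3)*(4) + (-2)*(-3) = -6
Trivector part <vB>_3:
  e123: v1*b23 - v2*b13 + v3*b12 = (-3)*(-3) - (-2)*(4) + (3)*(-2) = 11
vB = -16*e1 + 15*e2 - 6*e3 + 11*e123


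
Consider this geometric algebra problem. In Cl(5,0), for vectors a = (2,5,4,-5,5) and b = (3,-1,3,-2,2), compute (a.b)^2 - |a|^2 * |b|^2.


a . b = 2*3 + 5*(-1) + 4*3 + (-5)*(-2) + 5*2
= 6 + (-5) + 12 + 10 + 10 = 33
|a|^2 = 2^2 + 5^2 + 4^2 + (-5)^2 + 5^2 = 95
|b|^2 = 3^2 + (-1)^2 + 3^2 + (-2)^2 + 2^2 = 27
(a.b)^2 = 33^2 = 1089
|a|^2 * |b|^2 = 95 * 27 = 2565
Result = 1089 - 2565 = -1476


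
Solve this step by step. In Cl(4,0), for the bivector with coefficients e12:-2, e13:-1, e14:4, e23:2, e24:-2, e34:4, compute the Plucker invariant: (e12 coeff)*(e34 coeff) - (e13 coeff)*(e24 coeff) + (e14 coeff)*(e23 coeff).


Plucker relation: af - be + cd
a*f = (-2)*4 = -8
b*e = (-1)*(-2) = 2
c*d = 4*2 = 8
af - be + cd = -8 - 2 + 8
= -2


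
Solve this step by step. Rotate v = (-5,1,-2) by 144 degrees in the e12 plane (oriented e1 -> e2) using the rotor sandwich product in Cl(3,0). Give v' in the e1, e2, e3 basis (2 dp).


Rotor R = cos(72deg) - sin(72deg)*e12
Rotation angle theta = 2 * 72 = 144 degrees in the e12 plane (e1 -> e2).
The component perpendicular to the plane (e3) is invariant: v'_3 = v3 = -2.00
cos(144deg) = -0.8090, sin(144deg) = 0.5878
v'_1 = v1*cos(theta) - v2*sin(theta) = -5*(-0.8090) - 1*0.5878 = 3.46
v'_2 = v1*sin(theta) + v2*cos(theta) = -5*0.5878 + 1*(-0.8090) = -3.75
v' = 3.46*e1 - 3.75*e2 - 2.00*e3


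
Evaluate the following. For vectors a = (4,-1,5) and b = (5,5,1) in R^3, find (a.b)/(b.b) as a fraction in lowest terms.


Projection coefficient = (a . b) / (b . b)
a . b = 4*5 + (-1)*5 + 5*1
= 20 + (-5) + 5 = 20
b . b = 5^2 + 5^2 + 1^2
= 25 + 25 + 1 = 51
Coefficient = 20/51
In lowest terms: 20/51


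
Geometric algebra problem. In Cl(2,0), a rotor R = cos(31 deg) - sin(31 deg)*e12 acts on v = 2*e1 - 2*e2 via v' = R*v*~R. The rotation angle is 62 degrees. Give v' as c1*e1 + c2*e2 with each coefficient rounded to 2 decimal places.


Rotor R = cos(31deg) - sin(31deg)*e12
Rotation angle theta = 2 * 31 = 62 degrees
v' = R*v*~R rotates v by theta.
cos(62deg) = 0.4695, sin(62deg) = 0.8829
v'_1 = 2*cos(62deg) - (-2)*sin(62deg)
= 2*0.4695 - (-2)*0.8829
= 2.70
v'_2 = 2*sin(62deg) + (-2)*cos(62deg)
= 2*0.8829 + (-2)*0.4695
= 0.83
v' = 2.70*e1 + 0.83*e2


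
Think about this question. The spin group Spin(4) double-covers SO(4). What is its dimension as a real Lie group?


Spin(n) double-covers SO(n); both have Lie algebra so(n) of dimension n(n-1)/2.
n = 4
n(n-1) = 4 * 3 = 12
dim Spin(4) = 12/2 = 6


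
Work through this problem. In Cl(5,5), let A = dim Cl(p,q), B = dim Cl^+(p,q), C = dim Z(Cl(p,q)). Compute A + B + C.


n = 5 + 5 = 10
Total dim = 2^10 = 1024
Even subalgebra dim = 2^9 = 512
n is even, so center dim = 1
Sum = 1024 + 512 + 1 = 1537


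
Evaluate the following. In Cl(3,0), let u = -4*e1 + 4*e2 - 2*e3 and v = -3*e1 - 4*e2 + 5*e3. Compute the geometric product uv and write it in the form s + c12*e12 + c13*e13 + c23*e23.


In Cl(3,0): e_i^2 = 1, e_ie_j = -e_je_i for i != j.
Scalar part = u . v = (-4)*(-3) + 4*(-4) + (-2)*5
= 12 + (-16) + (-10) = -14
e12 coeff = (-4)*(-4) - 4*(-3) = 16 - (-12) = 28
e13 coeff = (-4)*5 - (-2)*(-3) = -20 - 6 = -26
e23 coeff = 4*5 - (-2)*(-4) = 20 - 8 = 12
uv = -14 + 28*e12 - 26*e13 + 12*e23


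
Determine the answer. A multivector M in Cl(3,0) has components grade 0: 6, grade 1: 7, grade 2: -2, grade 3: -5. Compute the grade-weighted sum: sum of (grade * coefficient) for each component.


Grade-weighted sum = sum of grade_k * coefficient_k
0*6 = 0
1*7 = 7
2*(-2) = -4
3*(-5) = -15
Total = 0 + 7 + (-4) + (-15) = -12


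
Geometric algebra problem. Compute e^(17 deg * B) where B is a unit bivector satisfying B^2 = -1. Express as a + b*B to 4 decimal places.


For a unit bivector B with B^2 = -1, the exponential series gives
e^(theta*B) = cos(theta) + sin(theta)*B (the GA analogue of Euler's formula).
theta = 17 degrees = 0.296706 rad
cos(17 deg) = 0.9563
sin(17 deg) = 0.2924
exp(theta*B) = 0.9563 + 0.2924*B


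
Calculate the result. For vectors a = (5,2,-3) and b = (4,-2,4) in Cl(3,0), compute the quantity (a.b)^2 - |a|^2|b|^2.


a . b = 5*4 + 2*(-2) + (-3)*4
= 20 + (-4) + (-12) = 4
|a|^2 = 5^2 + 2^2 + (-3)^2 = 38
|b|^2 = 4^2 + (-2)^2 + 4^2 = 36
(a.b)^2 = 4^2 = 16
|a|^2 * |b|^2 = 38 * 36 = 1368
Result = 16 - 1368 = -1352


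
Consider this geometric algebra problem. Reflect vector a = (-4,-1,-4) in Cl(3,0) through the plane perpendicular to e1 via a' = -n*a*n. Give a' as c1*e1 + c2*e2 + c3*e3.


Reflection formula: a' = -n*a*n, with n = e1 (unit vector, n^2 = 1).
For reflection through hyperplane perp to e1:
The component along e1 flips sign, others stay.
a = (-4, -1, -4)
a' = (4, -1, -4)
a' = 4*e1 - 1*e2 - 4*e3


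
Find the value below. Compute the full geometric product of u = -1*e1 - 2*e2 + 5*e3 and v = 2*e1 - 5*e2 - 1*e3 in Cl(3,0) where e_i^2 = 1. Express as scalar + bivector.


In Cl(3,0): e_i^2 = 1, e_ie_j = -e_je_i for i != j.
Scalar part = u . v = (-1)*2 + (-2)*(-5) + 5*(-1)
= -2 + 10 + (-5) = 3
e12 coeff = (-1)*(-5) - (-2)*2 = 5 - (-4) = 9
e13 coeff = (-1)*(-1) - 5*2 = 1 - 10 = -9
e23 coeff = (-2)*(-1) - 5*(-5) = 2 - (-25) = 27
uv = 3 + 9*e12 - 9*e13 + 27*e23


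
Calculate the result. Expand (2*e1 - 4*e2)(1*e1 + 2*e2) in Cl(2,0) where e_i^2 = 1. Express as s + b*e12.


Expand: (2*e1 - 4*e2)(1*e1 + 2*e2)
= 2*1*e1e1 + 2*2*e1e2 + (-4)*1*e2e1 + (-4)*2*e2e2
Using e1^2 = e2^2 = 1, e2e1 = -e1e2:
Scalar part s = 2*1 + (-4)*2 = 2 + (-8) = -6
Bivector part b = 2*2 - (-4)*1 = 4 - (-4) = 8
uv = -6 + 8*e12


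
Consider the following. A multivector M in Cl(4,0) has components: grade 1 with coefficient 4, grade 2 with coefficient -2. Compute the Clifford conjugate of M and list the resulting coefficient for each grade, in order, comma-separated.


Clifford conjugate sign for grade k: (-1)^(k(k+1)/2)
Grade 1: (-1)^(1*2/2) = (-1)^1 = -1, coeff 4 -> -4
Grade 2: (-1)^(2*3/2) = (-1)^3 = -1, coeff -2 -> 2
Conjugated coefficients: -4, 2


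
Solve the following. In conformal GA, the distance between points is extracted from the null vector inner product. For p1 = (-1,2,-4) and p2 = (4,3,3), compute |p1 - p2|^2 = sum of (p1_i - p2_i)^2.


p1 - p2 = (-5, -1, -7)
|p1 - p2|^2 = (-5)^2 + (-1)^2 + (-7)^2
= 25 + 1 + 49
= 75


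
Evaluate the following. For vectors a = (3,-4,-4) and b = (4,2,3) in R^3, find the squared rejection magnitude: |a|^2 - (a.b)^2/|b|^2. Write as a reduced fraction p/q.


|a|^2 = 3^2 + (-4)^2 + (-4)^2 = 41
|b|^2 = 4^2 + 2^2 + 3^2 = 29
a . b = 3*4 + (-4)*2 + (-4)*3 = -8
(a.b)^2 = (-8)^2 = 64
|rej|^2 = 41 - 64/29
= (1189 - 64)/29
= 1125/29
In lowest terms: 1125/29


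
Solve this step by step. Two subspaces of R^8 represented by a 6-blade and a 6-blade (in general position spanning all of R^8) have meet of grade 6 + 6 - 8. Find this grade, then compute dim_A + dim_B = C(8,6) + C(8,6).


Meet grade = grade(A) + grade(B) - n
= 6 + 6 - 8 = 4
C(8,6) = 28
C(8,6) = 28
dim_A + dim_B = 28 + 28 = 56


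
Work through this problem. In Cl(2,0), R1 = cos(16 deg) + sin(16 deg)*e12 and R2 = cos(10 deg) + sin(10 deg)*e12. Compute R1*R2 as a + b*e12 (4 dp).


Same-plane rotors commute and their half-angles add:
R1*R2 = cos(a1 + a2) + sin(a1 + a2)*e12.
a1 + a2 = 16 + 10 = 26 deg
cos(26 deg) = 0.8988
sin(26 deg) = 0.4384
R1*R2 = 0.8988 + 0.4384*e12


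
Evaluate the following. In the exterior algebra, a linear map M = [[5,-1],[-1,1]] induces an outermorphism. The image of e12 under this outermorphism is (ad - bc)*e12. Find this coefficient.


The outermorphism of a linear map f sends e1^e2 to f(e1)^f(e2).
f(e1) = 5*e1 - 1*e2
f(e2) = -1*e1 + 1*e2
f(e1) ^ f(e2) = (5*e1 - 1*e2) ^ (-1*e1 + 1*e2)
= 5*1*e12 + (-1)*(-1)*e21
= (5 - 1)*e12
= 4*e12
Coefficient = 4


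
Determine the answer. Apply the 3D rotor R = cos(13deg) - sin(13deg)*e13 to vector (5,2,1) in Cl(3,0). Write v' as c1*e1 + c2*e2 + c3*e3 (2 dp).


Rotor R = cos(13deg) - sin(13deg)*e13
Rotation angle theta = 2 * 13 = 26 degrees in the e13 plane (e1 -> e3).
The component perpendicular to the plane (e2) is invariant: v'_2 = v2 = 2.00
cos(26deg) = 0.8988, sin(26deg) = 0.4384
v'_1 = v1*cos(theta) - v3*sin(theta) = 5*0.8988 - 1*0.4384 = 4.06
v'_3 = v1*sin(theta) + v3*cos(theta) = 5*0.4384 + 1*0.8988 = 3.09
v' = 4.06*e1 + 2.00*e2 + 3.09*e3


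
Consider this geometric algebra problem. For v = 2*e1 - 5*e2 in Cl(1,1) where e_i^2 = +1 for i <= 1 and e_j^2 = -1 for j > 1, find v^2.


v^2 = sum of c_i^2 * e_i^2
Positive signature terms (e_i^2 = +1): 2^2 = 4
Negative signature terms (e_j^2 = -1): (-5)^2 = 25
v^2 = 4 - 25 = -21


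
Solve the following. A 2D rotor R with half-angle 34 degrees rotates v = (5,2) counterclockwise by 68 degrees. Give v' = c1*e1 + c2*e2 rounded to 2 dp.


Rotor R = cos(34deg) - sin(34deg)*e12
Rotation angle theta = 2 * 34 = 68 degrees
v' = R*v*~R rotates v by theta.
cos(68deg) = 0.3746, sin(68deg) = 0.9272
v'_1 = 5*cos(68deg) - 2*sin(68deg)
= 5*0.3746 - 2*0.9272
= 0.02
v'_2 = 5*sin(68deg) + 2*cos(68deg)
= 5*0.9272 + 2*0.3746
= 5.39
v' = 0.02*e1 + 5.39*e2


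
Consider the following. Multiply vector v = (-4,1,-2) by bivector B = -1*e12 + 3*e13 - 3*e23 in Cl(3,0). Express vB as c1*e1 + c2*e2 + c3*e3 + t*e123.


vB has grade-1 (vector) and grade-3 (trivector) parts: vB = (v _| B) + (v ^ B).
Vector part <vB>_1:
  e1: -v2*b12 - v3*b13 = -(1)*(-1) - (-2)*(3) = 7
  e2: v1*b12 - v3*b23 = (-4)*(-1) - (-2)*(-3) = -2
  e3: v1*b13 + v2*b23 = (-4)*(3) + (1)*(-3) = -15
Trivector part <vB>_3:
  e123: v1*b23 - v2*b13 + v3*b12 = (-4)*(-3) - (1)*(3) + (-2)*(-1) = 11
vB = 7*e1 - 2*e2 - 15*e3 + 11*e123


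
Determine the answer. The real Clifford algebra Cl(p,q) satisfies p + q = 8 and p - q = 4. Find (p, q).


We need p + q = 8 and p - q = 4.
Adding: 2p = 8 + 4 = 12, so p = 6.
Then q = 8 - 6 = 2.
(p, q) = (6, 2)


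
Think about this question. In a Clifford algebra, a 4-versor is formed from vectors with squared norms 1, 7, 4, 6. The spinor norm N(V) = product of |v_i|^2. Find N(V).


Spinor norm N(V) = |v1|^2 * |v2|^2 * ... * |v4|^2
= 1 * 7 * 4 * 6
Running product: 1, 7, 28, 168
N(V) = 168


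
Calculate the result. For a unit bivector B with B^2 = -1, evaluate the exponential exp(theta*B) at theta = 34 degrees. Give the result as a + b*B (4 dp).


For a unit bivector B with B^2 = -1, the exponential series gives
e^(theta*B) = cos(theta) + sin(theta)*B (the GA analogue of Euler's formula).
theta = 34 degrees = 0.593412 rad
cos(34 deg) = 0.8290
sin(34 deg) = 0.5592
exp(theta*B) = 0.8290 + 0.5592*B


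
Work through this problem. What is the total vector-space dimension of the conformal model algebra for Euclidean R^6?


The conformal model of R^6 uses Cl(7,1): the 6 Euclidean generators plus two extra orthogonal generators e+ (e+^2 = +1) and e- (e-^2 = -1), from which the null vectors e0, einf are built.
Number of generators m = 6 + 2 = 8.
dim Cl(p,q) = 2^m = 2^8 = 256


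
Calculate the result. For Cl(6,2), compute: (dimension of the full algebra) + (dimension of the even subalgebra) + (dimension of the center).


n = 6 + 2 = 8
Total dim = 2^8 = 256
Even subalgebra dim = 2^7 = 128
n is even, so center dim = 1
Sum = 256 + 128 + 1 = 385


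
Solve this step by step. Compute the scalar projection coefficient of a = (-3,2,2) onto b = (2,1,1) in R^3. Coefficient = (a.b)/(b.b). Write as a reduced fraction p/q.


Projection coefficient = (a . b) / (b . b)
a . b = (-3)*2 + 2*1 + 2*1
= -6 + 2 + 2 = -2
b . b = 2^2 + 1^2 + 1^2
= 4 + 1 + 1 = 6
Coefficient = -2/6
In lowest terms: -1/3


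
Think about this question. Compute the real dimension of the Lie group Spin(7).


Spin(n) double-covers SO(n); both have Lie algebra so(n) of dimension n(n-1)/2.
n = 7
n(n-1) = 7 * 6 = 42
dim Spin(7) = 42/2 = 21


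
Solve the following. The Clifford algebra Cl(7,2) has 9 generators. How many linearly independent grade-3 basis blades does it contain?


Number of grade-k basis blades in Cl(p,q) with n = p + q is C(n, k).
n = 7 + 2 = 9
C(9, 3) = 9! / (3! * 6!)
= 362880 / (6 * 720)
= 84


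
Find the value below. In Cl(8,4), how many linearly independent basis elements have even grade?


Even subalgebra dimension = 2^(n-1)
n = 8 + 4 = 12
2^(12 - 1) = 2^11 = 2048
Verification: sum of C(12,k) for even k = 1 + 66 + 495 + 924 + 495 + 66 + 1 = 2048
Result = 2048


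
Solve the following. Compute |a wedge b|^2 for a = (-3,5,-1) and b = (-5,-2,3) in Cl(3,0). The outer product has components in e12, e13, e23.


a wedge b = (a1*b2 - a2*b1)*e12 + (a1*b3 - a3*b1)*e13 + (a2*b3 - a3*b2)*e23
e12 coeff: (-3)*(-2) - 5*(-5) = 6 - (-25) = 31
e13 coeff: (-3)*3 - (-1)*(-5) = -9 - 5 = -14
e23 coeff: 5*3 - (-1)*(-2) = 15 - 2 = 13
|a wedge b|^2 = 31^2 + (-14)^2 + 13^2
= 961 + 196 + 169
= 1326


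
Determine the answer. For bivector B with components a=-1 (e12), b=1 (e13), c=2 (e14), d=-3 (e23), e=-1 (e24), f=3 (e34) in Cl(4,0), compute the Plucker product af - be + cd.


Plucker relation: af - be + cd
a*f = (-1)*3 = -3
b*e = 1*(-1) = -1
c*d = 2*(-3) = -6
af - be + cd = -3 - (-1) + (-6)
= -8


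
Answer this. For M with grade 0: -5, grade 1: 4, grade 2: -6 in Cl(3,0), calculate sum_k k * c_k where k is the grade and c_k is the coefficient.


Grade-weighted sum = sum of grade_k * coefficient_k
0*(-5) = 0
1*4 = 4
2*(-6) = -12
Total = 0 + 4 + (-12) = -8


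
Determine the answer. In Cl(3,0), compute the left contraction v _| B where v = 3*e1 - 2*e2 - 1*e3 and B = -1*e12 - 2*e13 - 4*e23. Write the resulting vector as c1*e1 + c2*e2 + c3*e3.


Left contraction v _| B = <vB>_1 (grade-1 part of the geometric product vB).
Using e1_|e12 = e2, e2_|e12 = -e1, e1_|e13 = e3, e3_|e13 = -e1, e2_|e23 = e3, e3_|e23 = -e2:
e1 coeff: -v2*b12 - v3*b13 = -(-2)*(-1) - (-1)*(-2) = -4
e2 coeff: v1*b12 - v3*b23 = (3)*(-1) - (-1)*(-4) = -7
e3 coeff: v1*b13 + v2*b23 = (3)*(-2) + (-2)*(-4) = 2
v _| B = -4*e1 - 7*e2 + 2*e3


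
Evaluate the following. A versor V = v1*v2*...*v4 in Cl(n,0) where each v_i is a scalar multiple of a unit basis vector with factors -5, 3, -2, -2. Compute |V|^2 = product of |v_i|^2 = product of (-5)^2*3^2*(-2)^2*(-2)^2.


Each vector v_i has |v_i|^2 = s_i^2
Squared scales: (-5)^2 = 25, 3^2 = 9, (-2)^2 = 4, (-2)^2 = 4
|V|^2 = 25 * 9 * 4 * 4
= 3600


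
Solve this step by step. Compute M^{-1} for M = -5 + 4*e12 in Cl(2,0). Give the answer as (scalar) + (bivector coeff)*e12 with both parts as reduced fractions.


M = -5 + 4*e12, where e12^2 = -1.
Since M commutes with its reverse ~M = a - b*e12, M * ~M = a^2 - b^2*e12^2 = a^2 + b^2.
So M^{-1} = ~M / (a^2 + b^2) = (a - b*e12)/(a^2 + b^2).
a^2 + b^2 = 25 + 16 = 41
Scalar part = -5/41 = -5/41
Bivector coeff = -4/41 = -4/41
M^{-1} = -5/41 - 4/41*e12


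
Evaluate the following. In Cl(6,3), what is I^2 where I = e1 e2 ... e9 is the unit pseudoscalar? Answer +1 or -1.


The pseudoscalar I = e1...e_n (product of all n generators) of Cl(p,q) satisfies I^2 = (-1)^(q + n(n-1)/2).
p = 6, q = 3, n = p + q = 9
n(n-1)/2 = 9 * 8 / 2 = 36
Exponent = q + n(n-1)/2 = 3 + 36 = 39
I^2 = (-1)^39 = -1


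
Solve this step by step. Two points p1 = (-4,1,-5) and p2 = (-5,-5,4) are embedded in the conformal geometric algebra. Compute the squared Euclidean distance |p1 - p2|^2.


p1 - p2 = (1, 6, -9)
|p1 - p2|^2 = 1^2 + 6^2 + (-9)^2
= 1 + 36 + 81
= 118


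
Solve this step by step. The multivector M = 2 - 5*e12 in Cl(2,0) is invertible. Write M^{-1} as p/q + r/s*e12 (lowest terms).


M = 2 - 5*e12, where e12^2 = -1.
Since M commutes with its reverse ~M = a - b*e12, M * ~M = a^2 - b^2*e12^2 = a^2 + b^2.
So M^{-1} = ~M / (a^2 + b^2) = (a - b*e12)/(a^2 + b^2).
a^2 + b^2 = 4 + 25 = 29
Scalar part = 2/29 = 2/29
Bivector coeff = 5/29 = 5/29
M^{-1} = 2/29 + 5/29*e12


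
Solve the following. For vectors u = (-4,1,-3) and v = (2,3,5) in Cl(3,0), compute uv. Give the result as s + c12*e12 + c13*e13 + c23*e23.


In Cl(3,0): e_i^2 = 1, e_ie_j = -e_je_i for i != j.
Scalar part = u . v = (-4)*2 + 1*3 + (-3)*5
= -8 + 3 + (-15) = -20
e12 coeff = (-4)*3 - 1*2 = -12 - 2 = -14
e13 coeff = (-4)*5 - (-3)*2 = -20 - (-6) = -14
e23 coeff = 1*5 - (-3)*3 = 5 - (-9) = 14
uv = -20 - 14*e12 - 14*e13 + 14*e23


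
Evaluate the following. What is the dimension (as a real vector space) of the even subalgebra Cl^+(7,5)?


Even subalgebra dimension = 2^(n-1)
n = 7 + 5 = 12
2^(12 - 1) = 2^11 = 2048
Verification: sum of C(12,k) for even k = 1 + 66 + 495 + 924 + 495 + 66 + 1 = 2048
Result = 2048


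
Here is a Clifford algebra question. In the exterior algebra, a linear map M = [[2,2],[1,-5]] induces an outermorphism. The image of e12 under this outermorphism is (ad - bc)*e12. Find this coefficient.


The outermorphism of a linear map f sends e1^e2 to f(e1)^f(e2).
f(e1) = 2*e1 + 1*e2
f(e2) = 2*e1 - 5*e2
f(e1) ^ f(e2) = (2*e1 + 1*e2) ^ (2*e1 - 5*e2)
= 2*(-5)*e12 + 1*2*e21
= (-10 - 2)*e12
= -12*e12
Coefficient = -12


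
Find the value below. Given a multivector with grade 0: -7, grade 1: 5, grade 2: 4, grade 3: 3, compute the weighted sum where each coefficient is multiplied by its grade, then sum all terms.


Grade-weighted sum = sum of grade_k * coefficient_k
0*(-7) = 0
1*5 = 5
2*4 = 8
3*3 = 9
Total = 0 + 5 + 8 + 9 = 22


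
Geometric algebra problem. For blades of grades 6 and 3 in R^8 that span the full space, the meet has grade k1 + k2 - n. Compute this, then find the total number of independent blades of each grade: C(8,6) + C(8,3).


Meet grade = grade(A) + grade(B) - n
= 6 + 3 - 8 = 1
C(8,6) = 28
C(8,3) = 56
dim_A + dim_B = 28 + 56 = 84


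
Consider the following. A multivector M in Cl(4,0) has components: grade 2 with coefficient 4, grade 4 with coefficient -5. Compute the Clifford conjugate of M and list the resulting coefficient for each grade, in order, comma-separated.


Clifford conjugate sign for grade k: (-1)^(k(k+1)/2)
Grade 2: (-1)^(2*3/2) = (-1)^3 = -1, coeff 4 -> -4
Grade 4: (-1)^(4*5/2) = (-1)^10 = 1, coeff -5 -> -5
Conjugated coefficients: -4, -5


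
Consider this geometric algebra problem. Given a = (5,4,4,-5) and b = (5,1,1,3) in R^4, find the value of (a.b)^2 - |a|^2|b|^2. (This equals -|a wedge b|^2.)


a . b = 5*5 + 4*1 + 4*1 + (-5)*3
= 25 + 4 + 4 + (-15) = 18
|a|^2 = 5^2 + 4^2 + 4^2 + (-5)^2 = 82
|b|^2 = 5^2 + 1^2 + 1^2 + 3^2 = 36
(a.b)^2 = 18^2 = 324
|a|^2 * |b|^2 = 82 * 36 = 2952
Result = 324 - 2952 = -2628


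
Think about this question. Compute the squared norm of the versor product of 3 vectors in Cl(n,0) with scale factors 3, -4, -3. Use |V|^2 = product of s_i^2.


Each vector v_i has |v_i|^2 = s_i^2
Squared scales: 3^2 = 9, (-4)^2 = 16, (-3)^2 = 9
|V|^2 = 9 * 16 * 9
= 1296


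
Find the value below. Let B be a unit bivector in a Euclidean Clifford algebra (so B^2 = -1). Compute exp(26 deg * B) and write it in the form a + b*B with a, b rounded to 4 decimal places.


For a unit bivector B with B^2 = -1, the exponential series gives
e^(theta*B) = cos(theta) + sin(theta)*B (the GA analogue of Euler's formula).
theta = 26 degrees = 0.453786 rad
cos(26 deg) = 0.8988
sin(26 deg) = 0.4384
exp(theta*B) = 0.8988 + 0.4384*B


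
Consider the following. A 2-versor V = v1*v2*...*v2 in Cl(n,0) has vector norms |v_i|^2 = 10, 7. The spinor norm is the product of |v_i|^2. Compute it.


Spinor norm N(V) = |v1|^2 * |v2|^2 * ... * |v2|^2
= 10 * 7
Running product: 10, 70
N(V) = 70


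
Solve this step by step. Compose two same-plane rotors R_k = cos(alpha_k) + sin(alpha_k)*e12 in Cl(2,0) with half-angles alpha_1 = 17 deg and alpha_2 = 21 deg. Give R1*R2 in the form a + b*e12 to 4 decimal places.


Same-plane rotors commute and their half-angles add:
R1*R2 = cos(a1 + a2) + sin(a1 + a2)*e12.
a1 + a2 = 17 + 21 = 38 deg
cos(38 deg) = 0.7880
sin(38 deg) = 0.6157
R1*R2 = 0.7880 + 0.6157*e12


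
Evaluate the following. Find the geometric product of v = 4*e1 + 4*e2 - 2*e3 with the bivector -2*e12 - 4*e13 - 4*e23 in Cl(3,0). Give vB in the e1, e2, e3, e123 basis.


vB has grade-1 (vector) and grade-3 (trivector) parts: vB = (v _| B) + (v ^ B).
Vector part <vB>_1:
  e1: -v2*b12 - v3*b13 = -(4)*(-2) - (-2)*(-4) = 0
  e2: v1*b12 - v3*b23 = (4)*(-2) - (-2)*(-4) = -16
  e3: v1*b13 + v2*b23 = (4)*(-4) + (4)*(-4) = -32
Trivector part <vB>_3:
  e123: v1*b23 - v2*b13 + v3*b12 = (4)*(-4) - (4)*(-4) + (-2)*(-2) = 4
vB = 0*e1 - 16*e2 - 32*e3 + 4*e123


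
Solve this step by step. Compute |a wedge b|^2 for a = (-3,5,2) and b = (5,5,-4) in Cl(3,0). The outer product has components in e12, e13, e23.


a wedge b = (a1*b2 - a2*b1)*e12 + (a1*b3 - a3*b1)*e13 + (a2*b3 - a3*b2)*e23
e12 coeff: (-3)*5 - 5*5 = -15 - 25 = -40
e13 coeff: (-3)*(-4) - 2*5 = 12 - 10 = 2
e23 coeff: 5*(-4) - 2*5 = -20 - 10 = -30
|a wedge b|^2 = (-40)^2 + 2^2 + (-30)^2
= 1600 + 4 + 900
= 2504


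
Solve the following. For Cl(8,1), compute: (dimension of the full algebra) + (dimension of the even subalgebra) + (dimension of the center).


n = 8 + 1 = 9
Total dim = 2^9 = 512
Even subalgebra dim = 2^8 = 256
n is odd, so center dim = 2
Sum = 512 + 256 + 2 = 770


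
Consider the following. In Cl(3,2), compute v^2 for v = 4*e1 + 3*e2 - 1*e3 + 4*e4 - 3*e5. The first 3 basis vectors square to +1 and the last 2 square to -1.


v^2 = sum of c_i^2 * e_i^2
Positive signature terms (e_i^2 = +1): 4^2 + 3^2 + (-1)^2 = 26
Negative signature terms (e_j^2 = -1): 4^2 + (-3)^2 = 25
v^2 = 26 - 25 = 1


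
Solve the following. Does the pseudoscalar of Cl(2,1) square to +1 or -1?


The pseudoscalar I = e1...e_n (product of all n generators) of Cl(p,q) satisfies I^2 = (-1)^(q + n(n-1)/2).
p = 2, q = 1, n = p + q = 3
n(n-1)/2 = 3 * 2 / 2 = 3
Exponent = q + n(n-1)/2 = 1 + 3 = 4
I^2 = (-1)^4 = +1


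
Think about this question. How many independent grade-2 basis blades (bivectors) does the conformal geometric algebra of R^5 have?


The conformal model of R^5 uses Cl(6,1) with m = 5 + 2 = 7 generators.
Number of grade-2 blades = C(m, 2) = C(7, 2)
= 7*6/2 = 21


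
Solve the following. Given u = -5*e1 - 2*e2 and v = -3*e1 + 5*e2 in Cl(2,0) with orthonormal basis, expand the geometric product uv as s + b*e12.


Expand: (-5*e1 - 2*e2)(-3*e1 + 5*e2)
= (-5)*(-3)*e1e1 + (-5)*5*e1e2 + (-2)*(-3)*e2e1 + (-2)*5*e2e2
Using e1^2 = e2^2 = 1, e2e1 = -e1e2:
Scalar part s = (-5)*(-3) + (-2)*5 = 15 + (-10) = 5
Bivector part b = (-5)*5 - (-2)*(-3) = -25 - 6 = -31
uv = 5 - 31*e12


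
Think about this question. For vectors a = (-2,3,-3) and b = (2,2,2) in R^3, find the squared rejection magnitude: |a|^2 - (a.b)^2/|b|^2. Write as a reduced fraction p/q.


|a|^2 = (-2)^2 + 3^2 + (-3)^2 = 22
|b|^2 = 2^2 + 2^2 + 2^2 = 12
a . b = (-2)*2 + 3*2 + (-3)*2 = -4
(a.b)^2 = (-4)^2 = 16
|rej|^2 = 22 - 16/12
= (264 - 16)/12
= 248/12
In lowest terms: 62/3


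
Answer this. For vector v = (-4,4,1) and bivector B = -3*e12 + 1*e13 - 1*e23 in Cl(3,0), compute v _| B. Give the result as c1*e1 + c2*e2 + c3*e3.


Left contraction v _| B = <vB>_1 (grade-1 part of the geometric product vB).
Using e1_|e12 = e2, e2_|e12 = -e1, e1_|e13 = e3, e3_|e13 = -e1, e2_|e23 = e3, e3_|e23 = -e2:
e1 coeff: -v2*b12 - v3*b13 = -(4)*(-3) - (1)*(1) = 11
e2 coeff: v1*b12 - v3*b23 = (-4)*(-3) - (1)*(-1) = 13
e3 coeff: v1*b13 + v2*b23 = (-4)*(1) + (4)*(-1) = -8
v _| B = 11*e1 + 13*e2 - 8*e3


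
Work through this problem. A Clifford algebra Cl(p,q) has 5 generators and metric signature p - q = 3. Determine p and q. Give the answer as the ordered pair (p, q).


We need p + q = 5 and p - q = 3.
Adding: 2p = 5 + 3 = 8, so p = 4.
Then q = 5 - 4 = 1.
(p, q) = (4, 1)


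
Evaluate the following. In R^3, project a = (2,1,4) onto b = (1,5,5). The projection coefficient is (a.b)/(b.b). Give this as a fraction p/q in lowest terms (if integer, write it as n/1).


Projection coefficient = (a . b) / (b . b)
a . b = 2*1 + 1*5 + 4*5
= 2 + 5 + 20 = 27
b . b = 1^2 + 5^2 + 5^2
= 1 + 25 + 25 = 51
Coefficient = 27/51
In lowest terms: 9/17


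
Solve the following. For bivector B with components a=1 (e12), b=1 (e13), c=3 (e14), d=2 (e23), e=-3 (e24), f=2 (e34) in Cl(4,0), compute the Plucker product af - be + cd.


Plucker relation: af - be + cd
a*f = 1*2 = 2
b*e = 1*(-3) = -3
c*d = 3*2 = 6
af - be + cd = 2 - (-3) + 6
= 11


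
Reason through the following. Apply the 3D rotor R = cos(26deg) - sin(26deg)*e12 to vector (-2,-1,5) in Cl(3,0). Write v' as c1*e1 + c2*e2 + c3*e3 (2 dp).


Rotor R = cos(26deg) - sin(26deg)*e12
Rotation angle theta = 2 * 26 = 52 degrees in the e12 plane (e1 -> e2).
The component perpendicular to the plane (e3) is invariant: v'_3 = v3 = 5.00
cos(52deg) = 0.6157, sin(52deg) = 0.7880
v'_1 = v1*cos(theta) - v2*sin(theta) = -2*0.6157 - (-1)*0.7880 = -0.44
v'_2 = v1*sin(theta) + v2*cos(theta) = -2*0.7880 + (-1)*0.6157 = -2.19
v' = -0.44*e1 - 2.19*e2 + 5.00*e3


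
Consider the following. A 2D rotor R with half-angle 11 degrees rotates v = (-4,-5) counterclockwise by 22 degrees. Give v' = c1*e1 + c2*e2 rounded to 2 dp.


Rotor R = cos(11deg) - sin(11deg)*e12
Rotation angle theta = 2 * 11 = 22 degrees
v' = R*v*~R rotates v by theta.
cos(22deg) = 0.9272, sin(22deg) = 0.3746
v'_1 = -4*cos(22deg) - (-5)*sin(22deg)
= -4*0.9272 - (-5)*0.3746
= -1.84
v'_2 = -4*sin(22deg) + (-5)*cos(22deg)
= -4*0.3746 + (-5)*0.9272
= -6.13
v' = -1.84*e1 - 6.13*e2


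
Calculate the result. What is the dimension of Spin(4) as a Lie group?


Spin(n) double-covers SO(n); both have Lie algebra so(n) of dimension n(n-1)/2.
n = 4
n(n-1) = 4 * 3 = 12
dim Spin(4) = 12/2 = 6


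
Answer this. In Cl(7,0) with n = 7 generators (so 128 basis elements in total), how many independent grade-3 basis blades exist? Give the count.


Number of grade-k basis blades in Cl(p,q) with n = p + q is C(n, k).
n = 7 + 0 = 7
C(7, 3) = 7! / (3! * 4!)
= 5040 / (6 * 24)
= 35


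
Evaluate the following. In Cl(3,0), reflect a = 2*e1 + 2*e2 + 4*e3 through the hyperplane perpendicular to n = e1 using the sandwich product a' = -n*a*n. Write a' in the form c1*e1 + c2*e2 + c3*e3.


Reflection formula: a' = -n*a*n, with n = e1 (unit vector, n^2 = 1).
For reflection through hyperplane perp to e1:
The component along e1 flips sign, others stay.
a = (2, 2, 4)
a' = (-2, 2, 4)
a' = -2*e1 + 2*e2 + 4*e3


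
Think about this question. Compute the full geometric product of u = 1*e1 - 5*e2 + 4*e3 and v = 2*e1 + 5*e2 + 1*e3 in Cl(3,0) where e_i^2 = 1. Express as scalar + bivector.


In Cl(3,0): e_i^2 = 1, e_ie_j = -e_je_i for i != j.
Scalar part = u . v = 1*2 + (-5)*5 + 4*1
= 2 + (-25) + 4 = -19
e12 coeff = 1*5 - (-5)*2 = 5 - (-10) = 15
e13 coeff = 1*1 - 4*2 = 1 - 8 = -7
e23 coeff = (-5)*1 - 4*5 = -5 - 20 = -25
uv = -19 + 15*e12 - 7*e13 - 25*e23


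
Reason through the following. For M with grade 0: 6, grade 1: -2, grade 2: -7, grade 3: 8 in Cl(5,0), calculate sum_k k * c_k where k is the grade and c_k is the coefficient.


Grade-weighted sum = sum of grade_k * coefficient_k
0*6 = 0
1*(-2) = -2
2*(-7) = -14
3*8 = 24
Total = 0 + (-2) + (-14) + 24 = 8


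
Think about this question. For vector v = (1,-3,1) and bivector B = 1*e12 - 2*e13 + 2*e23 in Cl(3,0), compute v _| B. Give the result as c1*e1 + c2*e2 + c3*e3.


Left contraction v _| B = <vB>_1 (grade-1 part of the geometric product vB).
Using e1_|e12 = e2, e2_|e12 = -e1, e1_|e13 = e3, e3_|e13 = -e1, e2_|e23 = e3, e3_|e23 = -e2:
e1 coeff: -v2*b12 - v3*b13 = -(-3)*(1) - (1)*(-2) = 5
e2 coeff: v1*b12 - v3*b23 = (1)*(1) - (1)*(2) = -1
e3 coeff: v1*b13 + v2*b23 = (1)*(-2) + (-3)*(2) = -8
v _| B = 5*e1 - 1*e2 - 8*e3


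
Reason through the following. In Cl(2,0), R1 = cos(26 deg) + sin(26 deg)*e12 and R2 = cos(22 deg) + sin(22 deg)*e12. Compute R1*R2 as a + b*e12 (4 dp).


Same-plane rotors commute and their half-angles add:
R1*R2 = cos(a1 + a2) + sin(a1 + a2)*e12.
a1 + a2 = 26 + 22 = 48 deg
cos(48 deg) = 0.6691
sin(48 deg) = 0.7431
R1*R2 = 0.6691 + 0.7431*e12


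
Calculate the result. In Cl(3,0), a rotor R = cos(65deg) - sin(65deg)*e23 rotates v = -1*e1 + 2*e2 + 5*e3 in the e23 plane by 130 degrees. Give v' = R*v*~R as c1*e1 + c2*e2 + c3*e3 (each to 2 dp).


Rotor R = cos(65deg) - sin(65deg)*e23
Rotation angle theta = 2 * 65 = 130 degrees in the e23 plane (e2 -> e3).
The component perpendicular to the plane (e1) is invariant: v'_1 = v1 = -1.00
cos(130deg) = -0.6428, sin(130deg) = 0.7660
v'_2 = v2*cos(theta) - v3*sin(theta) = 2*(-0.6428) - 5*0.7660 = -5.12
v'_3 = v2*sin(theta) + v3*cos(theta) = 2*0.7660 + 5*(-0.6428) = -1.68
v' = -1.00*e1 - 5.12*e2 - 1.68*e3


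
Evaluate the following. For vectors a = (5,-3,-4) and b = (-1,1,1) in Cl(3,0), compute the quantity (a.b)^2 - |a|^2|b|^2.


a . b = 5*(-1) + (-3)*1 + (-4)*1
= -5 + (-3) + (-4) = -12
|a|^2 = 5^2 + (-3)^2 + (-4)^2 = 50
|b|^2 = (-1)^2 + 1^2 + 1^2 = 3
(a.b)^2 = (-12)^2 = 144
|a|^2 * |b|^2 = 50 * 3 = 150
Result = 144 - 150 = -6


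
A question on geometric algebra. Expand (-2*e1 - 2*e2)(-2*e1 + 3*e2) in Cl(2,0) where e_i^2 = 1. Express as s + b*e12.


Expand: (-2*e1 - 2*e2)(-2*e1 + 3*e2)
= (-2)*(-2)*e1e1 + (-2)*3*e1e2 + (-2)*(-2)*e2e1 + (-2)*3*e2e2
Using e1^2 = e2^2 = 1, e2e1 = -e1e2:
Scalar part s = (-2)*(-2) + (-2)*3 = 4 + (-6) = -2
Bivector part b = (-2)*3 - (-2)*(-2) = -6 - 4 = -10
uv = -2 - 10*e12


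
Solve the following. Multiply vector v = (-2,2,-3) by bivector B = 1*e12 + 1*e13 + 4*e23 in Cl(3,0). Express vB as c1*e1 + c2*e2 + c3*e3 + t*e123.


vB has grade-1 (vector) and grade-3 (trivector) parts: vB = (v _| B) + (v ^ B).
Vector part <vB>_1:
  e1: -v2*b12 - v3*b13 = -(2)*(1) - (-3)*(1) = 1
  e2: v1*b12 - v3*b23 = (-2)*(1) - (-3)*(4) = 10
  e3: v1*b13 + v2*b23 = (-2)*(1) + (2)*(4) = 6
Trivector part <vB>_3:
  e123: v1*b23 - v2*b13 + v3*b12 = (-2)*(4) - (2)*(1) + (-3)*(1) = -13
vB = 1*e1 + 10*e2 + 6*e3 - 13*e123


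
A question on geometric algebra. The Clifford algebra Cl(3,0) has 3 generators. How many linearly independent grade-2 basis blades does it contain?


Number of grade-k basis blades in Cl(p,q) with n = p + q is C(n, k).
n = 3 + 0 = 3
C(3, 2) = 3! / (2! * 1!)
= 6 / (2 * 1)
= 3


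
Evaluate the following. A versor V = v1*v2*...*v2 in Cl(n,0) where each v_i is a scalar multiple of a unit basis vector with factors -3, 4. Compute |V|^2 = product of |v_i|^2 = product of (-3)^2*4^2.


Each vector v_i has |v_i|^2 = s_i^2
Squared scales: (-3)^2 = 9, 4^2 = 16
|V|^2 = 9 * 16
= 144


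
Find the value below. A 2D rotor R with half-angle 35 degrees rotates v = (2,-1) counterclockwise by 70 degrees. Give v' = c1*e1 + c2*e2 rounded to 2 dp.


Rotor R = cos(35deg) - sin(35deg)*e12
Rotation angle theta = 2 * 35 = 70 degrees
v' = R*v*~R rotates v by theta.
cos(70deg) = 0.3420, sin(70deg) = 0.9397
v'_1 = 2*cos(70deg) - (-1)*sin(70deg)
= 2*0.3420 - (-1)*0.9397
= 1.62
v'_2 = 2*sin(70deg) + (-1)*cos(70deg)
= 2*0.9397 + (-1)*0.3420
= 1.54
v' = 1.62*e1 + 1.54*e2


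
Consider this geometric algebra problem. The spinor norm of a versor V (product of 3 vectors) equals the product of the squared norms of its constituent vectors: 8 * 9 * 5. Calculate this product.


Spinor norm N(V) = |v1|^2 * |v2|^2 * ... * |v3|^2
= 8 * 9 * 5
Running product: 8, 72, 360
N(V) = 360


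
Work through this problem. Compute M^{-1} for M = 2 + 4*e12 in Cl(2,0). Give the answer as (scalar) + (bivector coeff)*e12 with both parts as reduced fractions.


M = 2 + 4*e12, where e12^2 = -1.
Since M commutes with its reverse ~M = a - b*e12, M * ~M = a^2 - b^2*e12^2 = a^2 + b^2.
So M^{-1} = ~M / (a^2 + b^2) = (a - b*e12)/(a^2 + b^2).
a^2 + b^2 = 4 + 16 = 20
Scalar part = 2/20 = 1/10
Bivector coeff = -4/20 = -1/5
M^{-1} = 1/10 - 1/5*e12


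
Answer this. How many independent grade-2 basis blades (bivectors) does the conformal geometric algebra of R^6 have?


The conformal model of R^6 uses Cl(7,1) with m = 6 + 2 = 8 generators.
Number of grade-2 blades = C(m, 2) = C(8, 2)
= 8*7/2 = 28


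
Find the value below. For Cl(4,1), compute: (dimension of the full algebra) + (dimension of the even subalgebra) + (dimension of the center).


n = 4 + 1 = 5
Total dim = 2^5 = 32
Even subalgebra dim = 2^4 = 16
n is odd, so center dim = 2
Sum = 32 + 16 + 2 = 50


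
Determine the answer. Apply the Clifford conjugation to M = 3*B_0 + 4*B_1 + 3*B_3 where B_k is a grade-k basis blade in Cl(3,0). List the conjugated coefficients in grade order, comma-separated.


Clifford conjugate sign for grade k: (-1)^(k(k+1)/2)
Grade 0: (-1)^(0*1/2) = (-1)^0 = 1, coeff 3 -> 3
Grade 1: (-1)^(1*2/2) = (-1)^1 = -1, coeff 4 -> -4
Grade 3: (-1)^(3*4/2) = (-1)^6 = 1, coeff 3 -> 3
Conjugated coefficients: 3, -4, 3


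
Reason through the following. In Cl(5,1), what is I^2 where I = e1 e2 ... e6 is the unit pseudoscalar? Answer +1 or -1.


The pseudoscalar I = e1...e_n (product of all n generators) of Cl(p,q) satisfies I^2 = (-1)^(q + n(n-1)/2).
p = 5, q = 1, n = p + q = 6
n(n-1)/2 = 6 * 5 / 2 = 15
Exponent = q + n(n-1)/2 = 1 + 15 = 16
I^2 = (-1)^16 = +1


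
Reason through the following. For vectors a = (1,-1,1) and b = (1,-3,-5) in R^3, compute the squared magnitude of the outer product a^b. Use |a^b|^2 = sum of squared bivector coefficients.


a wedge b = (a1*b2 - a2*b1)*e12 + (a1*b3 - a3*b1)*e13 + (a2*b3 - a3*b2)*e23
e12 coeff: 1*(-3) - (-1)*1 = -3 - (-1) = -2
e13 coeff: 1*(-5) - 1*1 = -5 - 1 = -6
e23 coeff: (-1)*(-5) - 1*(-3) = 5 - (-3) = 8
|a wedge b|^2 = (-2)^2 + (-6)^2 + 8^2
= 4 + 36 + 64
= 104


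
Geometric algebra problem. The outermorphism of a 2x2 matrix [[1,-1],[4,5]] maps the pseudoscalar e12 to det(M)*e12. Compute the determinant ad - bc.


The outermorphism of a linear map f sends e1^e2 to f(e1)^f(e2).
f(e1) = 1*e1 + 4*e2
f(e2) = -1*e1 + 5*e2
f(e1) ^ f(e2) = (1*e1 + 4*e2) ^ (-1*e1 + 5*e2)
= 1*5*e12 + 4*(-1)*e21
= (5 - (-4))*e12
= 9*e12
Coefficient = 9


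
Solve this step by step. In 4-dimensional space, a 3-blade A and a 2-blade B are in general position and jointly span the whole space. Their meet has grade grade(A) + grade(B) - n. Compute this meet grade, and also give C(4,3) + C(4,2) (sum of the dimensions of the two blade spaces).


Meet grade = grade(A) + grade(B) - n
= 3 + 2 - 4 = 1
C(4,3) = 4
C(4,2) = 6
dim_A + dim_B = 4 + 6 = 10


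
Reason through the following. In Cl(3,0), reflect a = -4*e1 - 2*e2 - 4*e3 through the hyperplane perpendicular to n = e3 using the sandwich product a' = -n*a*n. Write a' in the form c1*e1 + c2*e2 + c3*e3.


Reflection formula: a' = -n*a*n, with n = e3 (unit vector, n^2 = 1).
For reflection through hyperplane perp to e3:
The component along e3 flips sign, others stay.
a = (-4, -2, -4)
a' = (-4, -2, 4)
a' = -4*e1 - 2*e2 + 4*e3
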